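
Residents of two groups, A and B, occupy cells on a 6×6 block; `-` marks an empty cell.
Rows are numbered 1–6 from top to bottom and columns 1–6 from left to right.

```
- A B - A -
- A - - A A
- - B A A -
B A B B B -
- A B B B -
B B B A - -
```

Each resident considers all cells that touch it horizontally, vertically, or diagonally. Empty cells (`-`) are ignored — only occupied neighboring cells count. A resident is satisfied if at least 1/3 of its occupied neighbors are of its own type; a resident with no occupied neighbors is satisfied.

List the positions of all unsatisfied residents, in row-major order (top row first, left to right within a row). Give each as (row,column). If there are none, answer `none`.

(1,3), (4,1), (4,2), (5,2), (6,4)

(1,2)A 1/2 satisfied
(1,3)B 0/2 not
(1,5)A 2/2 satisfied
(2,2)A 1/3 satisfied
(2,5)A 4/4 satisfied
(2,6)A 3/3 satisfied
(3,3)B 2/5 satisfied
(3,4)A 2/6 satisfied
(3,5)A 3/5 satisfied
(4,1)B 0/2 not
(4,2)A 1/5 not
(4,3)B 4/7 satisfied
(4,4)B 6/8 satisfied
(4,5)B 3/5 satisfied
(5,2)A 1/7 not
(5,3)B 5/8 satisfied
(5,4)B 6/7 satisfied
(5,5)B 3/4 satisfied
(6,1)B 1/2 satisfied
(6,2)B 3/4 satisfied
(6,3)B 3/5 satisfied
(6,4)A 0/4 not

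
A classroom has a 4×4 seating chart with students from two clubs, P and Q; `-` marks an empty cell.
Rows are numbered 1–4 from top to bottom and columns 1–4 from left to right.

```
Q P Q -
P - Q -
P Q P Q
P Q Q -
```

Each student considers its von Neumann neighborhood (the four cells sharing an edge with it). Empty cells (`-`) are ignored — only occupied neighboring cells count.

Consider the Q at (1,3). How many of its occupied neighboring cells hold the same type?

Occupied neighbors of (1,3): (2,3)=Q, (1,2)=P.
Same type (Q): 1 of 2.

1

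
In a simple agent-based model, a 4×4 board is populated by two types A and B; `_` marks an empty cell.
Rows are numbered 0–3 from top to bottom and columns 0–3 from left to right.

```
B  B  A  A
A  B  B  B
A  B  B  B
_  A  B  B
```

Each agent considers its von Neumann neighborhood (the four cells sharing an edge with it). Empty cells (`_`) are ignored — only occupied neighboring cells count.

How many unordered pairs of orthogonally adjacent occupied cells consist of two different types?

Scan each occupied cell's neighbors to the right and below so each pair is counted once.
Row 0: B(0,0)–B(0,1)= B(0,0)–A(1,0)≠ B(0,1)–A(0,2)≠ B(0,1)–B(1,1)= A(0,2)–A(0,3)= A(0,2)–B(1,2)≠ A(0,3)–B(1,3)≠  → 4/7 unlike.
Row 1: A(1,0)–B(1,1)≠ A(1,0)–A(2,0)= B(1,1)–B(1,2)= B(1,1)–B(2,1)= B(1,2)–B(1,3)= B(1,2)–B(2,2)= B(1,3)–B(2,3)=  → 1/7 unlike.
Row 2: A(2,0)–B(2,1)≠ B(2,1)–B(2,2)= B(2,1)–A(3,1)≠ B(2,2)–B(2,3)= B(2,2)–B(3,2)= B(2,3)–B(3,3)=  → 2/6 unlike.
Row 3: A(3,1)–B(3,2)≠ B(3,2)–B(3,3)=  → 1/2 unlike.
Total adjacent occupied pairs: 22; unlike-type pairs: 8.

8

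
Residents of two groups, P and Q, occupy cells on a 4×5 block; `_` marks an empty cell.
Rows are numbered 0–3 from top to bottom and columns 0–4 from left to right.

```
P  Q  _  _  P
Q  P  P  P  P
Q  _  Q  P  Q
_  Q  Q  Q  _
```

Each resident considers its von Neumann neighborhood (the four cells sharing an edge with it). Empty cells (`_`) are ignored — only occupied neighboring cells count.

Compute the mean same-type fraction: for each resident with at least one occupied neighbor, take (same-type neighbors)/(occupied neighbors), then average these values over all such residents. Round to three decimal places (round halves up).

(0,0)P 0/2
(0,1)Q 0/2
(0,4)P 1/1
(1,0)Q 1/3
(1,1)P 1/3
(1,2)P 2/3
(1,3)P 3/3
(1,4)P 2/3
(2,0)Q 1/1
(2,2)Q 1/3
(2,3)P 1/4
(2,4)Q 0/2
(3,1)Q 1/1
(3,2)Q 3/3
(3,3)Q 1/2
Sum over 15 residents: 0/2 + 0/2 + 1/1 + 1/3 + 1/3 + 2/3 + 3/3 + 2/3 + 1/1 + 1/3 + 1/4 + 0/2 + 1/1 + 3/3 + 1/2 = 97/12; mean = 97/12 ÷ 15 = 97/180 = 0.538888… → 0.539.

0.539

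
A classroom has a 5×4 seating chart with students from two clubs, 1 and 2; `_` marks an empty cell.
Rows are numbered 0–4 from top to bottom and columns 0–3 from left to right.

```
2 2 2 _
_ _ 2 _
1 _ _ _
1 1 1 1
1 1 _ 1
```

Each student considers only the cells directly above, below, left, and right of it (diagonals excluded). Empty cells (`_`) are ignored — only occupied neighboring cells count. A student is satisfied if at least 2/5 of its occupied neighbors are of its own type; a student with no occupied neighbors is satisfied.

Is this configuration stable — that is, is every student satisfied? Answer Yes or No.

Yes

(0,0)2 1/1 ok
(0,1)2 2/2 ok
(0,2)2 2/2 ok
(1,2)2 1/1 ok
(2,0)1 1/1 ok
(3,0)1 3/3 ok
(3,1)1 3/3 ok
(3,2)1 2/2 ok
(3,3)1 2/2 ok
(4,0)1 2/2 ok
(4,1)1 2/2 ok
(4,3)1 1/1 ok
All meet the threshold, so the configuration is stable.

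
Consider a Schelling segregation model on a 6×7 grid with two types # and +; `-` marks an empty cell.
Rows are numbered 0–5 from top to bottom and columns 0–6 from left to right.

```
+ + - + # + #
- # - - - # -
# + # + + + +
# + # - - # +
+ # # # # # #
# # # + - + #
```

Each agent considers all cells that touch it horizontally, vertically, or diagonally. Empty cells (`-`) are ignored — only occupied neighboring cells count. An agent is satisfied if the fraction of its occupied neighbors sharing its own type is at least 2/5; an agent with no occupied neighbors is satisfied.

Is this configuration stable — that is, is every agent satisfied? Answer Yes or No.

No

(0,0)+ 1/2 ✓
(0,1)+ 1/2 ✓
(0,3)+ 0/1 ✗
(0,4)# 1/3 ✗
(0,5)+ 0/3 ✗
(0,6)# 1/2 ✓
(1,1)# 2/5 ✓
(1,5)# 2/6 ✗
(2,0)# 2/4 ✓
(2,1)+ 1/6 ✗
(2,2)# 2/5 ✓
(2,3)+ 1/3 ✗
(2,4)+ 2/4 ✓
(2,5)+ 3/5 ✓
(2,6)+ 2/4 ✓
(3,0)# 2/5 ✓
(3,1)+ 2/8 ✗
(3,2)# 4/7 ✓
(3,5)# 3/7 ✓
(3,6)+ 2/5 ✓
(4,0)+ 1/5 ✗
(4,1)# 6/8 ✓
(4,2)# 5/7 ✓
(4,3)# 4/5 ✓
(4,4)# 3/5 ✓
(4,5)# 4/6 ✓
(4,6)# 3/5 ✓
(5,0)# 2/3 ✓
(5,1)# 4/5 ✓
(5,2)# 4/5 ✓
(5,3)+ 0/4 ✗
(5,5)+ 0/4 ✗
(5,6)# 2/3 ✓
For instance (0,3) has only 0/1 same-type neighbors, below 2/5.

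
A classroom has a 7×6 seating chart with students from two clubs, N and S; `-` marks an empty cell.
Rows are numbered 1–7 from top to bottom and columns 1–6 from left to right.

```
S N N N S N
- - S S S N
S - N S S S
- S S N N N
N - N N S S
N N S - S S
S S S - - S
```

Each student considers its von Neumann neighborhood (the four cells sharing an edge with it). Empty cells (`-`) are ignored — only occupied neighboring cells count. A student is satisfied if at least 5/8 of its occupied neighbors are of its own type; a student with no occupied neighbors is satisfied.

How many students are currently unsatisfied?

19

Row 1: (1,1)S 0/1 ✗ · (1,2)N 1/2 ✗ · (1,3)N 2/3 ✓ · (1,4)N 1/3 ✗ · (1,5)S 1/3 ✗ · (1,6)N 1/2 ✗
Row 2: (2,3)S 1/3 ✗ · (2,4)S 3/4 ✓ · (2,5)S 3/4 ✓ · (2,6)N 1/3 ✗
Row 3: (3,1)S 0/0 ✓ · (3,3)N 0/3 ✗ · (3,4)S 2/4 ✗ · (3,5)S 3/4 ✓ · (3,6)S 1/3 ✗
Row 4: (4,2)S 1/1 ✓ · (4,3)S 1/4 ✗ · (4,4)N 2/4 ✗ · (4,5)N 2/4 ✗ · (4,6)N 1/3 ✗
Row 5: (5,1)N 1/1 ✓ · (5,3)N 1/3 ✗ · (5,4)N 2/3 ✓ · (5,5)S 2/4 ✗ · (5,6)S 2/3 ✓
Row 6: (6,1)N 2/3 ✓ · (6,2)N 1/3 ✗ · (6,3)S 1/3 ✗ · (6,5)S 2/2 ✓ · (6,6)S 3/3 ✓
Row 7: (7,1)S 1/2 ✗ · (7,2)S 2/3 ✓ · (7,3)S 2/2 ✓ · (7,6)S 1/1 ✓
Unsatisfied: (1,1), (1,2), (1,4), (1,5), (1,6), (2,3), (2,6), (3,3), (3,4), (3,6), (4,3), (4,4), (4,5), (4,6), (5,3), (5,5), (6,2), (6,3), (7,1) — 19 in total.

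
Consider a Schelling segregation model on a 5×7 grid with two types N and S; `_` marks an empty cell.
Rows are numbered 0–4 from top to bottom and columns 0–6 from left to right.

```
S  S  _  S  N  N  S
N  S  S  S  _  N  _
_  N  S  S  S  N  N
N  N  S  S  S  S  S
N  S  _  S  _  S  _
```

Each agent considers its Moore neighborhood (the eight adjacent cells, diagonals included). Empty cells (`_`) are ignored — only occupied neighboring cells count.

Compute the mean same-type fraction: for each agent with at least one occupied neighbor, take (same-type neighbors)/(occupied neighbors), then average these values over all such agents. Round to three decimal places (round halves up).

0.648

(0,0)S 2/3
(0,1)S 3/4
(0,3)S 2/3
(0,4)N 2/4
(0,5)N 2/3
(0,6)S 0/2
(1,0)N 1/4
(1,1)S 4/6
(1,2)S 6/7
(1,3)S 5/6
(1,5)N 4/6
(2,1)N 3/7
(2,2)S 6/8
(2,3)S 7/7
(2,4)S 5/7
(2,5)N 2/6
(2,6)N 2/4
(3,0)N 3/4
(3,1)N 3/6
(3,2)S 5/7
(3,3)S 6/6
(3,4)S 6/7
(3,5)S 4/6
(3,6)S 2/4
(4,0)N 2/3
(4,1)S 1/4
(4,3)S 3/3
(4,5)S 3/3
Sum over 28 agents: 2/3 + 3/4 + 2/3 + 2/4 + 2/3 + 0/2 + 1/4 + 4/6 + 6/7 + 5/6 + 4/6 + 3/7 + 6/8 + 7/7 + 5/7 + 2/6 + 2/4 + 3/4 + 3/6 + 5/7 + 6/6 + 6/7 + 4/6 + 2/4 + 2/3 + 1/4 + 3/3 + 3/3 = 1525/84; mean = 1525/84 ÷ 28 = 1525/2352 = 0.648384… → 0.648.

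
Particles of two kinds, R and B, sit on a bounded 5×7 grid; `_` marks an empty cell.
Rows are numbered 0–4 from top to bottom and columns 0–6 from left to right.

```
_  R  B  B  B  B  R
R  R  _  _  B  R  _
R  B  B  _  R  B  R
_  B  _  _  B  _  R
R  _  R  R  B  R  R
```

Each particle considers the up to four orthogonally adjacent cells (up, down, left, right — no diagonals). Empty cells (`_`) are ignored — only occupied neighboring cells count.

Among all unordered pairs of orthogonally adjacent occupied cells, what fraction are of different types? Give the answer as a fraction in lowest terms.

Scan each occupied cell's neighbors to the right and below so each pair is counted once.
Row 0: R(0,1)–B(0,2)≠ R(0,1)–R(1,1)= B(0,2)–B(0,3)= B(0,3)–B(0,4)= B(0,4)–B(0,5)= B(0,4)–B(1,4)= B(0,5)–R(0,6)≠ B(0,5)–R(1,5)≠  → 3/8 unlike.
Row 1: R(1,0)–R(1,1)= R(1,0)–R(2,0)= R(1,1)–B(2,1)≠ B(1,4)–R(1,5)≠ B(1,4)–R(2,4)≠ R(1,5)–B(2,5)≠  → 4/6 unlike.
Row 2: R(2,0)–B(2,1)≠ B(2,1)–B(2,2)= B(2,1)–B(3,1)= R(2,4)–B(2,5)≠ R(2,4)–B(3,4)≠ B(2,5)–R(2,6)≠ R(2,6)–R(3,6)=  → 4/7 unlike.
Row 3: B(3,4)–B(4,4)= R(3,6)–R(4,6)=  → 0/2 unlike.
Row 4: R(4,2)–R(4,3)= R(4,3)–B(4,4)≠ B(4,4)–R(4,5)≠ R(4,5)–R(4,6)=  → 2/4 unlike.
Total adjacent occupied pairs: 27; unlike-type pairs: 13.
13/27 is already in lowest terms.

13/27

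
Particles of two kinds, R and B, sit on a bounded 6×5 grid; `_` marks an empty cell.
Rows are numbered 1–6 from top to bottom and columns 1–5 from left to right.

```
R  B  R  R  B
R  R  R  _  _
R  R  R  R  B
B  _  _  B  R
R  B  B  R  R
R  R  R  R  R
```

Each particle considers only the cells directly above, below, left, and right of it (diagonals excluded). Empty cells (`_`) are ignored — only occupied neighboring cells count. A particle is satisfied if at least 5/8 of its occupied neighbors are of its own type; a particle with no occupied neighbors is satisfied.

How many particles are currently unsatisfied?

Row 1: (1,1)R 1/2 ✗ · (1,2)B 0/3 ✗ · (1,3)R 2/3 ✓ · (1,4)R 1/2 ✗ · (1,5)B 0/1 ✗
Row 2: (2,1)R 3/3 ✓ · (2,2)R 3/4 ✓ · (2,3)R 3/3 ✓
Row 3: (3,1)R 2/3 ✓ · (3,2)R 3/3 ✓ · (3,3)R 3/3 ✓ · (3,4)R 1/3 ✗ · (3,5)B 0/2 ✗
Row 4: (4,1)B 0/2 ✗ · (4,4)B 0/3 ✗ · (4,5)R 1/3 ✗
Row 5: (5,1)R 1/3 ✗ · (5,2)B 1/3 ✗ · (5,3)B 1/3 ✗ · (5,4)R 2/4 ✗ · (5,5)R 3/3 ✓
Row 6: (6,1)R 2/2 ✓ · (6,2)R 2/3 ✓ · (6,3)R 2/3 ✓ · (6,4)R 3/3 ✓ · (6,5)R 2/2 ✓
Unsatisfied: (1,1), (1,2), (1,4), (1,5), (3,4), (3,5), (4,1), (4,4), (4,5), (5,1), (5,2), (5,3), (5,4) — 13 in total.

13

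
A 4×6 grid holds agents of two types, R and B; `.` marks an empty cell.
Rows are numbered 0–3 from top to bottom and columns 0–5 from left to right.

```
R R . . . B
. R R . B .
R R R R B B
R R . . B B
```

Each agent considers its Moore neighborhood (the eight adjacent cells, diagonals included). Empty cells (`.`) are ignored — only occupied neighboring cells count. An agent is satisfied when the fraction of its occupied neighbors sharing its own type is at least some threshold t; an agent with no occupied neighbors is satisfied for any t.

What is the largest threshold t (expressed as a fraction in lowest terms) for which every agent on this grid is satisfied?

(0,0)R 2/2
(0,1)R 3/3
(0,5)B 1/1
(1,1)R 6/6
(1,2)R 5/5
(1,4)B 3/4
(2,0)R 4/4
(2,1)R 6/6
(2,2)R 5/5
(2,3)R 2/5
(2,4)B 4/5
(2,5)B 4/4
(3,0)R 3/3
(3,1)R 4/4
(3,4)B 3/4
(3,5)B 3/3
The smallest same-type fraction is 2/5 at (2,3), which reduces to 2/5. Any threshold above that leaves this agent unsatisfied.

2/5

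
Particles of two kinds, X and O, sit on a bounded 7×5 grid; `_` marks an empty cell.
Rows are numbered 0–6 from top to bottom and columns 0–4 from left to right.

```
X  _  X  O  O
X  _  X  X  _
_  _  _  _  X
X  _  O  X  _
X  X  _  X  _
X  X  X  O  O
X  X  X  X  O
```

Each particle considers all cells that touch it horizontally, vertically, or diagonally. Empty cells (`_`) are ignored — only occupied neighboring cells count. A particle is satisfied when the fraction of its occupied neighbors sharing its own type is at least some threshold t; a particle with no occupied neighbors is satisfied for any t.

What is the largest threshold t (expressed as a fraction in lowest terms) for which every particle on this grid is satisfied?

0/1

(0,0)X 1/1
(0,2)X 2/3
(0,3)O 1/4
(0,4)O 1/2
(1,0)X 1/1
(1,2)X 2/3
(1,3)X 3/5
(2,4)X 2/2
(3,0)X 2/2
(3,2)O 0/3
(3,3)X 2/3
(4,0)X 4/4
(4,1)X 5/6
(4,3)X 2/5
(5,0)X 5/5
(5,1)X 7/7
(5,2)X 6/7
(5,3)O 2/6
(5,4)O 2/4
(6,0)X 3/3
(6,1)X 5/5
(6,2)X 4/5
(6,3)X 2/5
(6,4)O 2/3
The smallest same-type fraction is 0/3 at (3,2), which reduces to 0/1. Any threshold above that leaves this particle unsatisfied.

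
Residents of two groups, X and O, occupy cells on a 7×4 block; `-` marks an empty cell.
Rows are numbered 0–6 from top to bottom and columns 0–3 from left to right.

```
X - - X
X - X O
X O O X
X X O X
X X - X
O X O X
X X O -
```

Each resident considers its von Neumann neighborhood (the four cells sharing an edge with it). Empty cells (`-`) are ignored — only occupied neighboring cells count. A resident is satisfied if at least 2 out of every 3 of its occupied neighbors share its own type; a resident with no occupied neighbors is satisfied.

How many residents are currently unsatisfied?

Row 0: (0,0)X 1/1 satisfied · (0,3)X 0/1 not
Row 1: (1,0)X 2/2 satisfied · (1,2)X 0/2 not · (1,3)O 0/3 not
Row 2: (2,0)X 2/3 satisfied · (2,1)O 1/3 not · (2,2)O 2/4 not · (2,3)X 1/3 not
Row 3: (3,0)X 3/3 satisfied · (3,1)X 2/4 not · (3,2)O 1/3 not · (3,3)X 2/3 satisfied
Row 4: (4,0)X 2/3 satisfied · (4,1)X 3/3 satisfied · (4,3)X 2/2 satisfied
Row 5: (5,0)O 0/3 not · (5,1)X 2/4 not · (5,2)O 1/3 not · (5,3)X 1/2 not
Row 6: (6,0)X 1/2 not · (6,1)X 2/3 satisfied · (6,2)O 1/2 not
Unsatisfied: (0,3), (1,2), (1,3), (2,1), (2,2), (2,3), (3,1), (3,2), (5,0), (5,1), (5,2), (5,3), (6,0), (6,2) — 14 in total.

14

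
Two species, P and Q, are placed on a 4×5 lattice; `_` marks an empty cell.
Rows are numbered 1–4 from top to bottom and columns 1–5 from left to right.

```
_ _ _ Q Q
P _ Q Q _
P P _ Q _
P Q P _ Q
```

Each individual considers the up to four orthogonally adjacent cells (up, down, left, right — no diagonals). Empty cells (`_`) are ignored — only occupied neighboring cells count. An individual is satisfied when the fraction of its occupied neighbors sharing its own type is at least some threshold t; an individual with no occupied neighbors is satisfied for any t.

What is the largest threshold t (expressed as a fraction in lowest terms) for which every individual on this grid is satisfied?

Row 1: (1,4)Q 2/2 · (1,5)Q 1/1
Row 2: (2,1)P 1/1 · (2,3)Q 1/1 · (2,4)Q 3/3
Row 3: (3,1)P 3/3 · (3,2)P 1/2 · (3,4)Q 1/1
Row 4: (4,1)P 1/2 · (4,2)Q 0/3 · (4,3)P 0/1 · (4,5)Q — no occupied neighbors
The smallest same-type fraction is 0/3 at (4,2), which reduces to 0/1. Any threshold above that leaves this individual unsatisfied.

0/1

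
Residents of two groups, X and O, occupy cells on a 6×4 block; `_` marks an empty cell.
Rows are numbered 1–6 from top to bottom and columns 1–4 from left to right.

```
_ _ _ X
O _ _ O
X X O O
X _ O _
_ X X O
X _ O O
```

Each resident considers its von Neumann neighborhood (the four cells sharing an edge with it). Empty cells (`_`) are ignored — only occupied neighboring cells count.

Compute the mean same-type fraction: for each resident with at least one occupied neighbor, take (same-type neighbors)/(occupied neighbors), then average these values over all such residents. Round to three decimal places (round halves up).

0.577

Row 1: (1,4)X 0/1
Row 2: (2,1)O 0/1 · (2,4)O 1/2
Row 3: (3,1)X 2/3 · (3,2)X 1/2 · (3,3)O 2/3 · (3,4)O 2/2
Row 4: (4,1)X 1/1 · (4,3)O 1/2
Row 5: (5,2)X 1/1 · (5,3)X 1/4 · (5,4)O 1/2
Row 6: (6,1)X — no occupied neighbors · (6,3)O 1/2 · (6,4)O 2/2
Sum over 14 residents: 0/1 + 0/1 + 1/2 + 2/3 + 1/2 + 2/3 + 2/2 + 1/1 + 1/2 + 1/1 + 1/4 + 1/2 + 1/2 + 2/2 = 97/12; mean = 97/12 ÷ 14 = 97/168 = 0.577380… → 0.577.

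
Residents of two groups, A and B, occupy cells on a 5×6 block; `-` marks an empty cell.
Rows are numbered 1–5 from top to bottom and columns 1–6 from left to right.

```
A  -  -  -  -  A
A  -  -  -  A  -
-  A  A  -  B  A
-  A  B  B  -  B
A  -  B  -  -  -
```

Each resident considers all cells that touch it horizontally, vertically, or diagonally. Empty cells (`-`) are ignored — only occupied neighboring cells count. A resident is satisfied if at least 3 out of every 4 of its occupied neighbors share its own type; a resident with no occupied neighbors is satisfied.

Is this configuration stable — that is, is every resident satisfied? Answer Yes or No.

No

Row 1: (1,1)A 1/1 ✓ · (1,6)A 1/1 ✓
Row 2: (2,1)A 2/2 ✓ · (2,5)A 2/3 ✗
Row 3: (3,2)A 3/4 ✓ · (3,3)A 2/4 ✗ · (3,5)B 2/4 ✗ · (3,6)A 1/3 ✗
Row 4: (4,2)A 3/5 ✗ · (4,3)B 2/5 ✗ · (4,4)B 3/4 ✓ · (4,6)B 1/2 ✗
Row 5: (5,1)A 1/1 ✓ · (5,3)B 2/3 ✗
For instance (2,5) has only 2/3 same-type neighbors, below 3/4.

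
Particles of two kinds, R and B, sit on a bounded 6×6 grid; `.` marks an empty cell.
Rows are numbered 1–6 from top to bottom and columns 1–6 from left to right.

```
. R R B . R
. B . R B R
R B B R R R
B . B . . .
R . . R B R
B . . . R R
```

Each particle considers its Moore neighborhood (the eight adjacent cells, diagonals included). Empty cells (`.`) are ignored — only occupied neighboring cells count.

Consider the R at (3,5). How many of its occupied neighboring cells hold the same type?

Occupied neighbors of (3,5): (2,4)=R, (2,5)=B, (2,6)=R, (3,4)=R, (3,6)=R.
Same type (R): 4 of 5.

4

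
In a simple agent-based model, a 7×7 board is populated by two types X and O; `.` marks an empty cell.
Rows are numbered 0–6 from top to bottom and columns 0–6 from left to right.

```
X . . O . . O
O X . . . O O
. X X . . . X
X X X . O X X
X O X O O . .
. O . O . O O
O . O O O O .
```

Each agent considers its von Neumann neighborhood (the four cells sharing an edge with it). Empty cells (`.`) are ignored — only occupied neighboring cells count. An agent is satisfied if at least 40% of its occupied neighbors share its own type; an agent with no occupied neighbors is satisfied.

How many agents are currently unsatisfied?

4

(0,0)X 0/1 unhappy
(0,3)O 0/0 ok
(0,6)O 1/1 ok
(1,0)O 0/2 unhappy
(1,1)X 1/2 ok
(1,5)O 1/1 ok
(1,6)O 2/3 ok
(2,1)X 3/3 ok
(2,2)X 2/2 ok
(2,6)X 1/2 ok
(3,0)X 2/2 ok
(3,1)X 3/4 ok
(3,2)X 3/3 ok
(3,4)O 1/2 ok
(3,5)X 1/2 ok
(3,6)X 2/2 ok
(4,0)X 1/2 ok
(4,1)O 1/4 unhappy
(4,2)X 1/3 unhappy
(4,3)O 2/3 ok
(4,4)O 2/2 ok
(5,1)O 1/1 ok
(5,3)O 2/2 ok
(5,5)O 2/2 ok
(5,6)O 1/1 ok
(6,0)O 0/0 ok
(6,2)O 1/1 ok
(6,3)O 3/3 ok
(6,4)O 2/2 ok
(6,5)O 2/2 ok
Unsatisfied: (0,0), (1,0), (4,1), (4,2) — 4 in total.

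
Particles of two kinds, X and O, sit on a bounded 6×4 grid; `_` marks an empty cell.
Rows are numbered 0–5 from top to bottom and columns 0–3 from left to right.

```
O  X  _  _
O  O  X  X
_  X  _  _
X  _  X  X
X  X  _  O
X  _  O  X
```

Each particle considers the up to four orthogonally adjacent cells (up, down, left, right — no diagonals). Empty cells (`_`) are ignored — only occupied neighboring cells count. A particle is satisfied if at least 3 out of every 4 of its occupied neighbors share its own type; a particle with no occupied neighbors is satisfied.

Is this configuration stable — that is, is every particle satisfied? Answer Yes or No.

No

Row 0: (0,0)O 1/2 ✗ · (0,1)X 0/2 ✗
Row 1: (1,0)O 2/2 ✓ · (1,1)O 1/4 ✗ · (1,2)X 1/2 ✗ · (1,3)X 1/1 ✓
Row 2: (2,1)X 0/1 ✗
Row 3: (3,0)X 1/1 ✓ · (3,2)X 1/1 ✓ · (3,3)X 1/2 ✗
Row 4: (4,0)X 3/3 ✓ · (4,1)X 1/1 ✓ · (4,3)O 0/2 ✗
Row 5: (5,0)X 1/1 ✓ · (5,2)O 0/1 ✗ · (5,3)X 0/2 ✗
For instance (0,0) has only 1/2 same-type neighbors, below 3/4.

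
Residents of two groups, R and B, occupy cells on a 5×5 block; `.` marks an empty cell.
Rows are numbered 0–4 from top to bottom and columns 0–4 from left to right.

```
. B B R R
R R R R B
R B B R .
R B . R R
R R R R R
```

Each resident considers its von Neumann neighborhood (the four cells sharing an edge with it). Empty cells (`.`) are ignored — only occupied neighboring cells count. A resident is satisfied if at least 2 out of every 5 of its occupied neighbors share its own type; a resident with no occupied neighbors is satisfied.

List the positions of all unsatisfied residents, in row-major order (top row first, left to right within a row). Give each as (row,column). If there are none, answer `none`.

(0,2), (1,4), (2,2), (3,1)

Row 0: (0,1)B 1/2 satisfied · (0,2)B 1/3 not · (0,3)R 2/3 satisfied · (0,4)R 1/2 satisfied
Row 1: (1,0)R 2/2 satisfied · (1,1)R 2/4 satisfied · (1,2)R 2/4 satisfied · (1,3)R 3/4 satisfied · (1,4)B 0/2 not
Row 2: (2,0)R 2/3 satisfied · (2,1)B 2/4 satisfied · (2,2)B 1/3 not · (2,3)R 2/3 satisfied
Row 3: (3,0)R 2/3 satisfied · (3,1)B 1/3 not · (3,3)R 3/3 satisfied · (3,4)R 2/2 satisfied
Row 4: (4,0)R 2/2 satisfied · (4,1)R 2/3 satisfied · (4,2)R 2/2 satisfied · (4,3)R 3/3 satisfied · (4,4)R 2/2 satisfied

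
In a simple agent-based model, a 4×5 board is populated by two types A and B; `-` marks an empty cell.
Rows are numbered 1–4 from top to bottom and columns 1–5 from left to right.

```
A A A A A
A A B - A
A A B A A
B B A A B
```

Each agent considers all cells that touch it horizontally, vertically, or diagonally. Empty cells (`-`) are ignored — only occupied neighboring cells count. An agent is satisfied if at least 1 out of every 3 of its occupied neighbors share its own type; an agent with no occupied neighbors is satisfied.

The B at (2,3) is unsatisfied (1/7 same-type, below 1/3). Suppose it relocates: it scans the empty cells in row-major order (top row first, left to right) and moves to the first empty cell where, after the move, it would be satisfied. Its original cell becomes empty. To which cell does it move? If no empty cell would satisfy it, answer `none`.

none

Vacating (2,3). Empty cells in order:
  (2,4): 1/7 same-type → still unsatisfied.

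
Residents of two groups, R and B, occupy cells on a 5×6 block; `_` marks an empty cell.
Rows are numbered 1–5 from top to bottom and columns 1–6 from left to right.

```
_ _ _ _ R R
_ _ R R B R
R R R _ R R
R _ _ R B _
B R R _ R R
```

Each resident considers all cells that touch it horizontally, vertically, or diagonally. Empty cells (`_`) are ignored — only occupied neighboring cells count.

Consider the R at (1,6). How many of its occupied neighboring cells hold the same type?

2

Occupied neighbors of (1,6): (1,5)=R, (2,5)=B, (2,6)=R.
Same type (R): 2 of 3.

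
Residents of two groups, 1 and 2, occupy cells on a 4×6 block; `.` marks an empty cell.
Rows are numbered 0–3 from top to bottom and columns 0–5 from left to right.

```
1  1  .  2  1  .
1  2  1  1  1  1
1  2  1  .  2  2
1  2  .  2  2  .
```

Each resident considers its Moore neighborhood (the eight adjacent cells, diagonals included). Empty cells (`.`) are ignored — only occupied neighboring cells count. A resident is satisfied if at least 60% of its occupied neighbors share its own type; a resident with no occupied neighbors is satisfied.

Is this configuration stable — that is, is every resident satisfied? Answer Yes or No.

Row 0: (0,0)1 2/3 satisfied · (0,1)1 3/4 satisfied · (0,3)2 0/4 not · (0,4)1 3/4 satisfied
Row 1: (1,0)1 3/5 satisfied · (1,1)2 1/7 not · (1,2)1 3/6 not · (1,3)1 4/6 satisfied · (1,4)1 3/6 not · (1,5)1 2/4 not
Row 2: (2,0)1 2/5 not · (2,1)2 2/7 not · (2,2)1 2/6 not · (2,4)2 3/6 not · (2,5)2 2/4 not
Row 3: (3,0)1 1/3 not · (3,1)2 1/4 not · (3,3)2 2/3 satisfied · (3,4)2 3/3 satisfied
For instance (0,3) has only 0/4 same-type neighbors, below 3/5.

No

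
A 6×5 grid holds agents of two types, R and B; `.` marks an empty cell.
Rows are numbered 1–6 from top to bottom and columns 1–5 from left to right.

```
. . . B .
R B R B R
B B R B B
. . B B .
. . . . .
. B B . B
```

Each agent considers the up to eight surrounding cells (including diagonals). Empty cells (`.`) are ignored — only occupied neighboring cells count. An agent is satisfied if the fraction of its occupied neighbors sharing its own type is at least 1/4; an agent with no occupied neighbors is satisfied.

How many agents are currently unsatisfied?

Row 1: (1,4)B 1/3 satisfied
Row 2: (2,1)R 0/3 not · (2,2)B 2/5 satisfied · (2,3)R 1/6 not · (2,4)B 3/6 satisfied · (2,5)R 0/4 not
Row 3: (3,1)B 2/3 satisfied · (3,2)B 3/6 satisfied · (3,3)R 1/7 not · (3,4)B 4/7 satisfied · (3,5)B 3/4 satisfied
Row 4: (4,3)B 3/4 satisfied · (4,4)B 3/4 satisfied
Row 6: (6,2)B 1/1 satisfied · (6,3)B 1/1 satisfied · (6,5)B 0/0 satisfied
Unsatisfied: (2,1), (2,3), (2,5), (3,3) — 4 in total.

4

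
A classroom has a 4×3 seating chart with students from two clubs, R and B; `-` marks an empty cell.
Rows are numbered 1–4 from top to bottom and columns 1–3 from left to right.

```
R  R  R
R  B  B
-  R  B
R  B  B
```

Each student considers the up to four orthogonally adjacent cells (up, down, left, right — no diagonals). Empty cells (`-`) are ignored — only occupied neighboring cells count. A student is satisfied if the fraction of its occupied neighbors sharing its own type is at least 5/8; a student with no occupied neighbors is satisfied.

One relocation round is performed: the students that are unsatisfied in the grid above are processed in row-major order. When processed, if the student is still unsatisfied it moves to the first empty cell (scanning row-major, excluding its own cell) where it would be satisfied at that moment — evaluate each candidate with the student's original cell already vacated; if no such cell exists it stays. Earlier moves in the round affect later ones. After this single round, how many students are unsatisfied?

5

Initially unsatisfied (in order): (1,3), (2,1), (2,2), (3,2), (4,1), (4,2).
  (1,3) → (3,1).
  (2,1): now satisfied by earlier moves; stays.
  (2,2): no empty cell satisfies it; stays.
  (3,2): no empty cell satisfies it; stays.
  (4,1): no empty cell satisfies it; stays.
  (4,2): no empty cell satisfies it; stays.
Resulting grid:
R R -
R B B
R R B
R B B
Unsatisfied now: (1,2), (2,2), (3,2), (4,1), (4,2).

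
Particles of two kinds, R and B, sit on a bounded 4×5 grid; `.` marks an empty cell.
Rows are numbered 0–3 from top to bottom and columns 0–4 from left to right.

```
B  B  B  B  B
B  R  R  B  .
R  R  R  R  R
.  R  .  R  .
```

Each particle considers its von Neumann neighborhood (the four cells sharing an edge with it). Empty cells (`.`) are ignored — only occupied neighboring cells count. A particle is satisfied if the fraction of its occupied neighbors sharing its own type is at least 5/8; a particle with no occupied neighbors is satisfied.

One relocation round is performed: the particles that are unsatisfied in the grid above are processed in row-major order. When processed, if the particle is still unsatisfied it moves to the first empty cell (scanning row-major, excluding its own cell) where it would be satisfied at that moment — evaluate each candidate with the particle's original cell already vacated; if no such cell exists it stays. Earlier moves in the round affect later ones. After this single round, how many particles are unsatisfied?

Initially unsatisfied (in order): (1,0), (1,1), (1,2), (1,3), (2,0).
  (1,0) → (1,4).
  (1,1): now satisfied by earlier moves; stays.
  (1,2) → (1,0).
  (1,3): now satisfied by earlier moves; stays.
  (2,0): now satisfied by earlier moves; stays.
Resulting grid:
B B B B B
R R . B B
R R R R R
. R . R .
Unsatisfied now: (0,0), (2,4).

2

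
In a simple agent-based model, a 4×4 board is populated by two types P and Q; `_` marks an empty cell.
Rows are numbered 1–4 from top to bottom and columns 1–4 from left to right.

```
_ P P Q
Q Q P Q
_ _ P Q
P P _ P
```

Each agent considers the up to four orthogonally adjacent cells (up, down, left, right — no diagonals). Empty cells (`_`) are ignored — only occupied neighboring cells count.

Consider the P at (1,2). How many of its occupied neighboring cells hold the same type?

1

Occupied neighbors of (1,2): (2,2)=Q, (1,3)=P.
Same type (P): 1 of 2.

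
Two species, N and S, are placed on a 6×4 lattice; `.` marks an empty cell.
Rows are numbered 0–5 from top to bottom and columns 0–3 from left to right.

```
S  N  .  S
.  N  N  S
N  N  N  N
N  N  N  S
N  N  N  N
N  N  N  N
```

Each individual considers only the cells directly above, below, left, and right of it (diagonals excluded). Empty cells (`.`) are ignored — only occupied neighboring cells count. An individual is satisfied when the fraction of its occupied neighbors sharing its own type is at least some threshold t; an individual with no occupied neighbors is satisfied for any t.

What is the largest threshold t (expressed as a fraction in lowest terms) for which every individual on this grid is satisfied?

Row 0: (0,0)S 0/1 · (0,1)N 1/2 · (0,3)S 1/1
Row 1: (1,1)N 3/3 · (1,2)N 2/3 · (1,3)S 1/3
Row 2: (2,0)N 2/2 · (2,1)N 4/4 · (2,2)N 4/4 · (2,3)N 1/3
Row 3: (3,0)N 3/3 · (3,1)N 4/4 · (3,2)N 3/4 · (3,3)S 0/3
Row 4: (4,0)N 3/3 · (4,1)N 4/4 · (4,2)N 4/4 · (4,3)N 2/3
Row 5: (5,0)N 2/2 · (5,1)N 3/3 · (5,2)N 3/3 · (5,3)N 2/2
The smallest same-type fraction is 0/1 at (0,0), which reduces to 0/1. Any threshold above that leaves this individual unsatisfied.

0/1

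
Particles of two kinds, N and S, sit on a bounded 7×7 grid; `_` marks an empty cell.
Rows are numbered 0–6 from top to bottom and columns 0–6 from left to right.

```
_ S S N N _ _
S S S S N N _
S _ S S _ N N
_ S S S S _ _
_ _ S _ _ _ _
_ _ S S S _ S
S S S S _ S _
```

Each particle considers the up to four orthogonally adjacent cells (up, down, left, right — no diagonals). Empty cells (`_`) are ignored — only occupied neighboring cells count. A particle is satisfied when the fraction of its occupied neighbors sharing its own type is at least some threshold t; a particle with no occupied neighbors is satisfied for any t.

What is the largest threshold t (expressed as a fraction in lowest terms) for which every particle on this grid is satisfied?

1/3

(0,1)S 2/2
(0,2)S 2/3
(0,3)N 1/3
(0,4)N 2/2
(1,0)S 2/2
(1,1)S 3/3
(1,2)S 4/4
(1,3)S 2/4
(1,4)N 2/3
(1,5)N 2/2
(2,0)S 1/1
(2,2)S 3/3
(2,3)S 3/3
(2,5)N 2/2
(2,6)N 1/1
(3,1)S 1/1
(3,2)S 4/4
(3,3)S 3/3
(3,4)S 1/1
(4,2)S 2/2
(5,2)S 3/3
(5,3)S 3/3
(5,4)S 1/1
(5,6)S — no occupied neighbors
(6,0)S 1/1
(6,1)S 2/2
(6,2)S 3/3
(6,3)S 2/2
(6,5)S — no occupied neighbors
The smallest same-type fraction is 1/3 at (0,3), which reduces to 1/3. Any threshold above that leaves this particle unsatisfied.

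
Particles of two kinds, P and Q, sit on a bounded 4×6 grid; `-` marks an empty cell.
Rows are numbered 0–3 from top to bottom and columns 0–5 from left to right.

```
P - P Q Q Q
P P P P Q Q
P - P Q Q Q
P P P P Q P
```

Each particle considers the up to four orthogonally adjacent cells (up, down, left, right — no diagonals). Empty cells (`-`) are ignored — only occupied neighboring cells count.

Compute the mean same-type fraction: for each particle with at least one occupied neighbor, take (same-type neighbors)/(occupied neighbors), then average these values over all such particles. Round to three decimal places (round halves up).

0.731

(0,0)P 1/1
(0,2)P 1/2
(0,3)Q 1/3
(0,4)Q 3/3
(0,5)Q 2/2
(1,0)P 3/3
(1,1)P 2/2
(1,2)P 4/4
(1,3)P 1/4
(1,4)Q 3/4
(1,5)Q 3/3
(2,0)P 2/2
(2,2)P 2/3
(2,3)Q 1/4
(2,4)Q 4/4
(2,5)Q 2/3
(3,0)P 2/2
(3,1)P 2/2
(3,2)P 3/3
(3,3)P 1/3
(3,4)Q 1/3
(3,5)P 0/2
Sum over 22 particles: 1/1 + 1/2 + 1/3 + 3/3 + 2/2 + 3/3 + 2/2 + 4/4 + 1/4 + 3/4 + 3/3 + 2/2 + 2/3 + 1/4 + 4/4 + 2/3 + 2/2 + 2/2 + 3/3 + 1/3 + 1/3 + 0/2 = 193/12; mean = 193/12 ÷ 22 = 193/264 = 0.731060… → 0.731.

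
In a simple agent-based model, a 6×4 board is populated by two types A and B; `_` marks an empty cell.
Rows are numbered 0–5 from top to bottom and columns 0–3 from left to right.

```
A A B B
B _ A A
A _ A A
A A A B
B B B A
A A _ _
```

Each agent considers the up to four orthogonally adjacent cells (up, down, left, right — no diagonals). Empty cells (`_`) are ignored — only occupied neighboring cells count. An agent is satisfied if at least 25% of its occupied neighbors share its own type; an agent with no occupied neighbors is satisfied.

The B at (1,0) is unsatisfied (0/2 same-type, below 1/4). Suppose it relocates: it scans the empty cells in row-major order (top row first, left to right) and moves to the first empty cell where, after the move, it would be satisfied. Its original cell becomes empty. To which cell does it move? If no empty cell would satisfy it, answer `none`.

(5,2)

Vacating (1,0). Empty cells in order:
  (1,1): 0/2 same-type → still unsatisfied.
  (2,1): 0/3 same-type → still unsatisfied.
  (5,2): 1/2 same-type → satisfied — stop here.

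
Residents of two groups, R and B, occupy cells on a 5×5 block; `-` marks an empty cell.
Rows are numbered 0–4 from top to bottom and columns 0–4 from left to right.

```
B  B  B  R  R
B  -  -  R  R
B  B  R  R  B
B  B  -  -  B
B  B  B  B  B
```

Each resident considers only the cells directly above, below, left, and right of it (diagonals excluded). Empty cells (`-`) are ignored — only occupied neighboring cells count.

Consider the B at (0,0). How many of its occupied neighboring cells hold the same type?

Occupied neighbors of (0,0): (1,0)=B, (0,1)=B.
Same type (B): 2 of 2.

2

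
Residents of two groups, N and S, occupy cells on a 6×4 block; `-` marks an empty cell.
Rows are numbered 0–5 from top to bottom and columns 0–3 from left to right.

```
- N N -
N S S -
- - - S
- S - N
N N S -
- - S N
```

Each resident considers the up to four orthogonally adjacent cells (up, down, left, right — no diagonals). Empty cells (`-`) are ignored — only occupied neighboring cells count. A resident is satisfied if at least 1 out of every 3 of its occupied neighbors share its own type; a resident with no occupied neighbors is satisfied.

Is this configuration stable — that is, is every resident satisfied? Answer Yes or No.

No

(0,1)N 1/2 satisfied
(0,2)N 1/2 satisfied
(1,0)N 0/1 not
(1,1)S 1/3 satisfied
(1,2)S 1/2 satisfied
(2,3)S 0/1 not
(3,1)S 0/1 not
(3,3)N 0/1 not
(4,0)N 1/1 satisfied
(4,1)N 1/3 satisfied
(4,2)S 1/2 satisfied
(5,2)S 1/2 satisfied
(5,3)N 0/1 not
For instance (1,0) has only 0/1 same-type neighbors, below 1/3.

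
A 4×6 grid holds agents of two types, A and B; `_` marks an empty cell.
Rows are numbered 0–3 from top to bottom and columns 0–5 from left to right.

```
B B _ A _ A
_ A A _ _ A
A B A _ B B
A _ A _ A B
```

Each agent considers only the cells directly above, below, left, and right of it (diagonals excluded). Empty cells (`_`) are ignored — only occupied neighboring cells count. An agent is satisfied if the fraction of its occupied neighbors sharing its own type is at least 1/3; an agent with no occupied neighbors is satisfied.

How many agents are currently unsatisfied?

(0,0)B 1/1 ✓
(0,1)B 1/2 ✓
(0,3)A 0/0 ✓
(0,5)A 1/1 ✓
(1,1)A 1/3 ✓
(1,2)A 2/2 ✓
(1,5)A 1/2 ✓
(2,0)A 1/2 ✓
(2,1)B 0/3 ✗
(2,2)A 2/3 ✓
(2,4)B 1/2 ✓
(2,5)B 2/3 ✓
(3,0)A 1/1 ✓
(3,2)A 1/1 ✓
(3,4)A 0/2 ✗
(3,5)B 1/2 ✓
Unsatisfied: (2,1), (3,4) — 2 in total.

2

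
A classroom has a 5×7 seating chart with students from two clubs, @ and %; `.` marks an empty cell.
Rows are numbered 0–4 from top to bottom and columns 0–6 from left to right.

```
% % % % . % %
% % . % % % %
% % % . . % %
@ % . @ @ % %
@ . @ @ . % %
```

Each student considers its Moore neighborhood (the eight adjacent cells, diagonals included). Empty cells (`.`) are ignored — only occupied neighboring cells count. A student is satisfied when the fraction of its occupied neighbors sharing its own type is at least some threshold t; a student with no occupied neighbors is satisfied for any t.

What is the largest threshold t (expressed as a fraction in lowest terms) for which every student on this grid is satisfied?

Row 0: (0,0)% 3/3 · (0,1)% 4/4 · (0,2)% 4/4 · (0,3)% 3/3 · (0,5)% 4/4 · (0,6)% 3/3
Row 1: (1,0)% 5/5 · (1,1)% 7/7 · (1,3)% 4/4 · (1,4)% 5/5 · (1,5)% 6/6 · (1,6)% 5/5
Row 2: (2,0)% 4/5 · (2,1)% 5/6 · (2,2)% 4/5 · (2,5)% 6/7 · (2,6)% 5/5
Row 3: (3,0)@ 1/4 · (3,1)% 3/6 · (3,3)@ 3/4 · (3,4)@ 2/5 · (3,5)% 5/6 · (3,6)% 5/5
Row 4: (4,0)@ 1/2 · (4,2)@ 2/3 · (4,3)@ 3/3 · (4,5)% 3/4 · (4,6)% 3/3
The smallest same-type fraction is 1/4 at (3,0), which reduces to 1/4. Any threshold above that leaves this student unsatisfied.

1/4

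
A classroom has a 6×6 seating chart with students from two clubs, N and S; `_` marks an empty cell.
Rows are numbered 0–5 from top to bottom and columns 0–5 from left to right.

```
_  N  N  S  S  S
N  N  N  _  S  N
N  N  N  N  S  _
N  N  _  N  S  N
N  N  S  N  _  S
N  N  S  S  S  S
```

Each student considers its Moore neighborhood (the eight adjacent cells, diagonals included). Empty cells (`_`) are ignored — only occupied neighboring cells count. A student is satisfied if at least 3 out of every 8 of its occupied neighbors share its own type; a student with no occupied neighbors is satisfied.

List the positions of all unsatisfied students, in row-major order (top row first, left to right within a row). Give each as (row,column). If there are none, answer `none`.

(0,1)N 4/4 satisfied
(0,2)N 3/4 satisfied
(0,3)S 2/4 satisfied
(0,4)S 3/4 satisfied
(0,5)S 2/3 satisfied
(1,0)N 4/4 satisfied
(1,1)N 7/7 satisfied
(1,2)N 6/7 satisfied
(1,4)S 4/6 satisfied
(1,5)N 0/4 not
(2,0)N 5/5 satisfied
(2,1)N 7/7 satisfied
(2,2)N 6/6 satisfied
(2,3)N 3/6 satisfied
(2,4)S 2/6 not
(3,0)N 5/5 satisfied
(3,1)N 6/7 satisfied
(3,3)N 3/6 satisfied
(3,4)S 2/6 not
(3,5)N 0/3 not
(4,0)N 5/5 satisfied
(4,1)N 5/7 satisfied
(4,2)S 2/7 not
(4,3)N 1/6 not
(4,5)S 3/4 satisfied
(5,0)N 3/3 satisfied
(5,1)N 3/5 satisfied
(5,2)S 2/5 satisfied
(5,3)S 3/4 satisfied
(5,4)S 3/4 satisfied
(5,5)S 2/2 satisfied

(1,5), (2,4), (3,4), (3,5), (4,2), (4,3)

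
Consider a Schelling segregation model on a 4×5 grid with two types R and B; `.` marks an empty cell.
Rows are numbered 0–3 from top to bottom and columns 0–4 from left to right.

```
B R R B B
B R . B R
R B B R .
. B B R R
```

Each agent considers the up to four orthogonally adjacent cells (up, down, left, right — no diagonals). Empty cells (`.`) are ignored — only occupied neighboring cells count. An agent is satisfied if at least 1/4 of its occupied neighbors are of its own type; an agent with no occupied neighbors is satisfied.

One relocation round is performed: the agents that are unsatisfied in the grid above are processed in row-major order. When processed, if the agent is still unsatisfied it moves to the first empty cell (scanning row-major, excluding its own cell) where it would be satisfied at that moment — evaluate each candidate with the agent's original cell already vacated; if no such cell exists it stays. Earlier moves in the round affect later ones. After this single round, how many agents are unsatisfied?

0

Initially unsatisfied (in order): (1,4), (2,0).
  (1,4) → (1,2).
  (2,0) → (2,4).
Resulting grid:
B R R B B
B R R B .
. B B R R
. B B R R
All satisfied now.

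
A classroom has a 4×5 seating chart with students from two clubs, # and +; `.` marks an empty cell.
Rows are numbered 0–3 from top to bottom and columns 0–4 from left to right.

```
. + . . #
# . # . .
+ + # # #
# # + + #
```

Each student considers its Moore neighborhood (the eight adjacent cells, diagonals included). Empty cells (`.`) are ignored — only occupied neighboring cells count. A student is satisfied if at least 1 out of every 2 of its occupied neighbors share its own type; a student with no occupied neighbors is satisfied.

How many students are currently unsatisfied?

8

(0,1)+ 0/2 ✗
(0,4)# 0/0 ✓
(1,0)# 0/3 ✗
(1,2)# 2/4 ✓
(2,0)+ 1/4 ✗
(2,1)+ 2/7 ✗
(2,2)# 3/6 ✓
(2,3)# 4/6 ✓
(2,4)# 2/3 ✓
(3,0)# 1/3 ✗
(3,1)# 2/5 ✗
(3,2)+ 2/5 ✗
(3,3)+ 1/5 ✗
(3,4)# 2/3 ✓
Unsatisfied: (0,1), (1,0), (2,0), (2,1), (3,0), (3,1), (3,2), (3,3) — 8 in total.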